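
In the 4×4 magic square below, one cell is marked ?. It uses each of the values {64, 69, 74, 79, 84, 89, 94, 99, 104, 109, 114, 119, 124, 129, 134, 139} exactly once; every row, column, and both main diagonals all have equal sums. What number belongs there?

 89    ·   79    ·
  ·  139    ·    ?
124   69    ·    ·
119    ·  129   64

109

The 16 entries sum to 1624, so each line sums to 1624/4 = 406.
Using row 4: 119 + 129 + 64 + ? → (4,2) = 406 − 312 = 94.
Column 1 needs 406; the known cells sum to 332, so (2,1) = 74.
The remaining cell in column 2 is (1,2) = 406 − 302 = 104.
From main diagonal, 406 − (89 + 139 + 64) gives (3,3) = 114.
Row 1 must total 406; the given cells sum to 272, so (1,4) = 134.
From row 3, 406 − (124 + 69 + 114) gives (3,4) = 99.
Using column 3: 79 + 114 + 129 + ? → (2,3) = 406 − 322 = 84.
Using column 4: 134 + 99 + 64 + ? → (2,4) = 406 − 297 = 109.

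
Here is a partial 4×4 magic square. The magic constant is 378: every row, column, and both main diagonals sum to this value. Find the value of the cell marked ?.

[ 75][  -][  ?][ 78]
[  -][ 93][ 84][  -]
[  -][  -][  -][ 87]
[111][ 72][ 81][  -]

Row 4: 111 + 72 + 81 + ? = 378, so (4,4) = 114.
Column 4: 78 + 87 + 114 + ? = 378, so (2,4) = 99.
From main diagonal, 378 − (75 + 93 + 114) gives (3,3) = 96.
Anti-diagonal must total 378; the given cells sum to 273, so (3,2) = 105.
Row 2 must total 378; the given cells sum to 276, so (2,1) = 102.
Row 3 needs 378; the known cells sum to 288, so (3,1) = 90.
The remaining cell in column 2 is (1,2) = 378 − 270 = 108.
Column 3 needs 378; the known cells sum to 261, so (1,3) = 117.

117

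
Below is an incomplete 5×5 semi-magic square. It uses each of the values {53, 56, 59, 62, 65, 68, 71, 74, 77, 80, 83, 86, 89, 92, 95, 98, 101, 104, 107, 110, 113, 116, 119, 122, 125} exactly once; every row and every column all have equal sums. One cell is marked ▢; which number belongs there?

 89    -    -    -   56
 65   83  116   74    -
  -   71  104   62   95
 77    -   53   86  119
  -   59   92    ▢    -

The 25 entries sum to 2225, so each line sums to 2225/5 = 445.
From row 2, 445 − (65 + 83 + 116 + 74) gives (2,5) = 107.
Row 3 must total 445; the given cells sum to 332, so (3,1) = 113.
Row 4: 77 + 53 + 86 + 119 + ? = 445, so (4,2) = 110.
Column 1: 89 + 65 + 113 + 77 + ? = 445, so (5,1) = 101.
Using column 2: 83 + 71 + 110 + 59 + ? → (1,2) = 445 − 323 = 122.
From column 3, 445 − (116 + 104 + 53 + 92) gives (1,3) = 80.
Column 5 needs 445; the known cells sum to 377, so (5,5) = 68.
Row 1: 89 + 122 + 80 + 56 + ? = 445, so (1,4) = 98.
Row 5 must total 445; the given cells sum to 320, so (5,4) = 125.

125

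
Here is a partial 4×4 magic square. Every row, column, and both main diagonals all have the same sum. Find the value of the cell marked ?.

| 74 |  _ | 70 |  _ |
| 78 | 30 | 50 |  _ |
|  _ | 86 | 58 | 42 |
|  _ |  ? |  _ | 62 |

82

Main diagonal is complete and sums to 224; that is the magic constant.
Using row 2: 78 + 30 + 50 + ? → (2,4) = 224 − 158 = 66.
Row 3 must total 224; the given cells sum to 186, so (3,1) = 38.
Column 1 needs 224; the known cells sum to 190, so (4,1) = 34.
Column 3 needs 224; the known cells sum to 178, so (4,3) = 46.
Column 4: 66 + 42 + 62 + ? = 224, so (1,4) = 54.
Row 1: 74 + 70 + 54 + ? = 224, so (1,2) = 26.
From row 4, 224 − (34 + 46 + 62) gives (4,2) = 82.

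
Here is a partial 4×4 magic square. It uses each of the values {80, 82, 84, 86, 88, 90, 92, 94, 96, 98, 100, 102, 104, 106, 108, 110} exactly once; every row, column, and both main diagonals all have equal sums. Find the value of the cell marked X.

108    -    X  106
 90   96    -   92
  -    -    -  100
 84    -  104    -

The 16 entries sum to 1520, so each line sums to 1520/4 = 380.
Row 2: 90 + 96 + 92 + ? = 380, so (2,3) = 102.
The remaining cell in column 1 is (3,1) = 380 − 282 = 98.
From column 4, 380 − (106 + 92 + 100) gives (4,4) = 82.
Main diagonal must total 380; the given cells sum to 286, so (3,3) = 94.
Anti-diagonal: 106 + 102 + 84 + ? = 380, so (3,2) = 88.
From row 4, 380 − (84 + 104 + 82) gives (4,2) = 110.
Column 2 needs 380; the known cells sum to 294, so (1,2) = 86.
From column 3, 380 − (102 + 94 + 104) gives (1,3) = 80.

80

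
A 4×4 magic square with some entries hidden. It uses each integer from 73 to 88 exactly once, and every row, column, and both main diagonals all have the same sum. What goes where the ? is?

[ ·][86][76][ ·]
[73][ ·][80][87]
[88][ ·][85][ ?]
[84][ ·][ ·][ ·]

74

The entries are 73 through 88, which sum to 1288, so each line sums to 1288/4 = 322.
Using row 2: 73 + 80 + 87 + ? → (2,2) = 322 − 240 = 82.
Column 1 needs 322; the known cells sum to 245, so (1,1) = 77.
The remaining cell in column 3 is (4,3) = 322 − 241 = 81.
Using main diagonal: 77 + 82 + 85 + ? → (4,4) = 322 − 244 = 78.
Row 1 must total 322; the given cells sum to 239, so (1,4) = 83.
Row 4 must total 322; the given cells sum to 243, so (4,2) = 79.
Using column 2: 86 + 82 + 79 + ? → (3,2) = 322 − 247 = 75.
Column 4 needs 322; the known cells sum to 248, so (3,4) = 74.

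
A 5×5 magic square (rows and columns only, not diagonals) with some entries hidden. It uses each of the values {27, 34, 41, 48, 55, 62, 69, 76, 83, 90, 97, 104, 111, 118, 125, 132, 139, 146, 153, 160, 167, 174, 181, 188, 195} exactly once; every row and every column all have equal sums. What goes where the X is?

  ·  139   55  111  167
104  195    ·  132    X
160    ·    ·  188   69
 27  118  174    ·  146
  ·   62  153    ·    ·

48

The 25 entries sum to 2775, so each line sums to 2775/5 = 555.
From row 1, 555 − (139 + 55 + 111 + 167) gives (1,1) = 83.
Row 4: 27 + 118 + 174 + 146 + ? = 555, so (4,4) = 90.
Column 1: 83 + 104 + 160 + 27 + ? = 555, so (5,1) = 181.
Column 2 needs 555; the known cells sum to 514, so (3,2) = 41.
Column 4 must total 555; the given cells sum to 521, so (5,4) = 34.
Row 3 needs 555; the known cells sum to 458, so (3,3) = 97.
From row 5, 555 − (181 + 62 + 153 + 34) gives (5,5) = 125.
Column 3 needs 555; the known cells sum to 479, so (2,3) = 76.
From column 5, 555 − (167 + 69 + 146 + 125) gives (2,5) = 48.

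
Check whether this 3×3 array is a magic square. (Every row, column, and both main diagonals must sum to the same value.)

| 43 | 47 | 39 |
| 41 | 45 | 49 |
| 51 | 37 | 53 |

Row 1: 43 + 47 + 39 = 129.
Row 2: 41 + 45 + 49 = 135.
Row 3: 51 + 37 + 53 = 141.
Column 1: 43 + 41 + 51 = 135.
Column 2: 47 + 45 + 37 = 129.
Column 3: 39 + 49 + 53 = 141.
Main diagonal: 43 + 45 + 53 = 141.
Anti-diagonal: 39 + 45 + 51 = 135.

No — column 1 sums to 135 but row 1 sums to 129.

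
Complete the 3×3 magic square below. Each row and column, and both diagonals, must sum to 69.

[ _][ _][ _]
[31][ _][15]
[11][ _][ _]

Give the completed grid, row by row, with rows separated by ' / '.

The remaining cell in row 2 is (2,2) = 69 − 46 = 23.
Column 1 must total 69; the given cells sum to 42, so (1,1) = 27.
Main diagonal needs 69; the known cells sum to 50, so (3,3) = 19.
Anti-diagonal must total 69; the given cells sum to 34, so (1,3) = 35.
From row 1, 69 − (27 + 35) gives (1,2) = 7.
Row 3: 11 + 19 + ? = 69, so (3,2) = 39.

27 7 35 / 31 23 15 / 11 39 19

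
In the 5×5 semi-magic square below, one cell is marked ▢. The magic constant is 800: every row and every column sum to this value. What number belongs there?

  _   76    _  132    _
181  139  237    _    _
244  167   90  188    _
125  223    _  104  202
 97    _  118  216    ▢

174

Using row 3: 244 + 167 + 90 + 188 + ? → (3,5) = 800 − 689 = 111.
The remaining cell in row 4 is (4,3) = 800 − 654 = 146.
The remaining cell in column 1 is (1,1) = 800 − 647 = 153.
Using column 2: 76 + 139 + 167 + 223 + ? → (5,2) = 800 − 605 = 195.
Column 3 must total 800; the given cells sum to 591, so (1,3) = 209.
From column 4, 800 − (132 + 188 + 104 + 216) gives (2,4) = 160.
Row 1: 153 + 76 + 209 + 132 + ? = 800, so (1,5) = 230.
From row 2, 800 − (181 + 139 + 237 + 160) gives (2,5) = 83.
From row 5, 800 − (97 + 195 + 118 + 216) gives (5,5) = 174.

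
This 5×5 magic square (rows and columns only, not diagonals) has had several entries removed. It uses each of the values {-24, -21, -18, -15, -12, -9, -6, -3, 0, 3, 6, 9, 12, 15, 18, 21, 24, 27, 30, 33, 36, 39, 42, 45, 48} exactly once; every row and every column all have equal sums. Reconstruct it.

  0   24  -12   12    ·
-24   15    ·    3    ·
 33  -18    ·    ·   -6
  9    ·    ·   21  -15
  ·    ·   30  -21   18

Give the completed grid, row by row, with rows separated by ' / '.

The 25 entries sum to 300, so each line sums to 300/5 = 60.
From row 1, 60 − (0 + 24 + (-12) + 12) gives (1,5) = 36.
The remaining cell in column 1 is (5,1) = 60 − 18 = 42.
Column 4 must total 60; the given cells sum to 15, so (3,4) = 45.
Column 5 needs 60; the known cells sum to 33, so (2,5) = 27.
From row 2, 60 − (-24 + 15 + 3 + 27) gives (2,3) = 39.
From row 3, 60 − (33 + (-18) + 45 + (-6)) gives (3,3) = 6.
Row 5 must total 60; the given cells sum to 69, so (5,2) = -9.
Column 2 must total 60; the given cells sum to 12, so (4,2) = 48.
Using column 3: -12 + 39 + 6 + 30 + ? → (4,3) = 60 − 63 = -3.

0 24 -12 12 36 / -24 15 39 3 27 / 33 -18 6 45 -6 / 9 48 -3 21 -15 / 42 -9 30 -21 18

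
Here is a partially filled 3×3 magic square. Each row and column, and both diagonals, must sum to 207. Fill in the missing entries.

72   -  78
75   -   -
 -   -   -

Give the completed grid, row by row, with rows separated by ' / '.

Using row 1: 72 + 78 + ? → (1,2) = 207 − 150 = 57.
From column 1, 207 − (72 + 75) gives (3,1) = 60.
Anti-diagonal must total 207; the given cells sum to 138, so (2,2) = 69.
The remaining cell in row 2 is (2,3) = 207 − 144 = 63.
Column 2: 57 + 69 + ? = 207, so (3,2) = 81.
Column 3 must total 207; the given cells sum to 141, so (3,3) = 66.

72 57 78 / 75 69 63 / 60 81 66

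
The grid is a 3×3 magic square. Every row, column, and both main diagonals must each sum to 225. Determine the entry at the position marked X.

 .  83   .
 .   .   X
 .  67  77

79

The remaining cell in row 3 is (3,1) = 225 − 144 = 81.
The remaining cell in column 2 is (2,2) = 225 − 150 = 75.
From main diagonal, 225 − (75 + 77) gives (1,1) = 73.
Using anti-diagonal: 75 + 81 + ? → (1,3) = 225 − 156 = 69.
From column 1, 225 − (73 + 81) gives (2,1) = 71.
The remaining cell in column 3 is (2,3) = 225 − 146 = 79.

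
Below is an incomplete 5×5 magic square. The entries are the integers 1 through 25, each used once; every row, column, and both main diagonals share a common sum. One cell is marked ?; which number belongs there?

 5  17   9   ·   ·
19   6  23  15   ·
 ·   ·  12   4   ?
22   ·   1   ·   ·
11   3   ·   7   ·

16

The entries are 1 through 25, which sum to 325, so each line sums to 325/5 = 65.
Using row 2: 19 + 6 + 23 + 15 + ? → (2,5) = 65 − 63 = 2.
Column 1: 5 + 19 + 22 + 11 + ? = 65, so (3,1) = 8.
Column 3: 9 + 23 + 12 + 1 + ? = 65, so (5,3) = 20.
The remaining cell in row 5 is (5,5) = 65 − 41 = 24.
From main diagonal, 65 − (5 + 6 + 12 + 24) gives (4,4) = 18.
Using column 4: 15 + 4 + 18 + 7 + ? → (1,4) = 65 − 44 = 21.
Using row 1: 5 + 17 + 9 + 21 + ? → (1,5) = 65 − 52 = 13.
Anti-diagonal needs 65; the known cells sum to 51, so (4,2) = 14.
Using row 4: 22 + 14 + 1 + 18 + ? → (4,5) = 65 − 55 = 10.
Column 2: 17 + 6 + 14 + 3 + ? = 65, so (3,2) = 25.
Column 5: 13 + 2 + 10 + 24 + ? = 65, so (3,5) = 16.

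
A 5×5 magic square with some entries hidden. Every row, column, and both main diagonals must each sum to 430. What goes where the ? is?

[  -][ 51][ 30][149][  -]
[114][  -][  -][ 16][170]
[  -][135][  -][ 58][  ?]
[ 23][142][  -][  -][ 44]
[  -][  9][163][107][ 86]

Using row 5: 9 + 163 + 107 + 86 + ? → (5,1) = 430 − 365 = 65.
From column 2, 430 − (51 + 135 + 142 + 9) gives (2,2) = 93.
Column 4 must total 430; the given cells sum to 330, so (4,4) = 100.
Row 2 needs 430; the known cells sum to 393, so (2,3) = 37.
Row 4 needs 430; the known cells sum to 309, so (4,3) = 121.
Using column 3: 30 + 37 + 121 + 163 + ? → (3,3) = 430 − 351 = 79.
Main diagonal: 93 + 79 + 100 + 86 + ? = 430, so (1,1) = 72.
Anti-diagonal needs 430; the known cells sum to 302, so (1,5) = 128.
Column 1 needs 430; the known cells sum to 274, so (3,1) = 156.
Column 5: 128 + 170 + 44 + 86 + ? = 430, so (3,5) = 2.

2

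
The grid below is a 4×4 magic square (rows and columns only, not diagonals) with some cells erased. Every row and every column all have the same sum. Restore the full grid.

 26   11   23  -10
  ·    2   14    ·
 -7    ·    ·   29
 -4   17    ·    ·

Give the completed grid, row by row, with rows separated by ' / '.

26 11 23 -10 / 35 2 14 -1 / -7 20 8 29 / -4 17 5 32

Row 1 is already complete: 26 + 11 + 23 + -10 = 50, so that is the magic constant.
Column 1 needs 50; the known cells sum to 15, so (2,1) = 35.
Using column 2: 11 + 2 + 17 + ? → (3,2) = 50 − 30 = 20.
Row 2: 35 + 2 + 14 + ? = 50, so (2,4) = -1.
Row 3 must total 50; the given cells sum to 42, so (3,3) = 8.
Column 3 needs 50; the known cells sum to 45, so (4,3) = 5.
Column 4 must total 50; the given cells sum to 18, so (4,4) = 32.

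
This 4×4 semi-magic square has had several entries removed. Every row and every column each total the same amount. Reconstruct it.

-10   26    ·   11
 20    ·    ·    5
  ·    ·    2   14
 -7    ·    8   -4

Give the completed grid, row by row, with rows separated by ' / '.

-10 26 -1 11 / 20 -16 17 5 / 23 -13 2 14 / -7 29 8 -4

Column 4 is already complete: 11 + 5 + 14 + -4 = 26, so that is the magic constant.
Using row 1: -10 + 26 + 11 + ? → (1,3) = 26 − 27 = -1.
From row 4, 26 − (-7 + 8 + (-4)) gives (4,2) = 29.
Column 1 needs 26; the known cells sum to 3, so (3,1) = 23.
Column 3 must total 26; the given cells sum to 9, so (2,3) = 17.
Row 2: 20 + 17 + 5 + ? = 26, so (2,2) = -16.
The remaining cell in row 3 is (3,2) = 26 − 39 = -13.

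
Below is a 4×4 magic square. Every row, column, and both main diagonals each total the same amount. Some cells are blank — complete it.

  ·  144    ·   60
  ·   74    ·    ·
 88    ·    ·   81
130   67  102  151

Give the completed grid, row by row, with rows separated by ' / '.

109 144 137 60 / 123 74 95 158 / 88 165 116 81 / 130 67 102 151

Row 4 is already complete: 130 + 67 + 102 + 151 = 450, so that is the magic constant.
Column 2 must total 450; the given cells sum to 285, so (3,2) = 165.
Using column 4: 60 + 81 + 151 + ? → (2,4) = 450 − 292 = 158.
The remaining cell in anti-diagonal is (2,3) = 450 − 355 = 95.
The remaining cell in row 2 is (2,1) = 450 − 327 = 123.
Row 3 needs 450; the known cells sum to 334, so (3,3) = 116.
Column 1 must total 450; the given cells sum to 341, so (1,1) = 109.
The remaining cell in column 3 is (1,3) = 450 − 313 = 137.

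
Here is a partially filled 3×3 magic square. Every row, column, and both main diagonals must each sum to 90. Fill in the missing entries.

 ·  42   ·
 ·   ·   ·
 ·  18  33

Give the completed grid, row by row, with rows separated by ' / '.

27 42 21 / 24 30 36 / 39 18 33

Row 3 needs 90; the known cells sum to 51, so (3,1) = 39.
Column 2 needs 90; the known cells sum to 60, so (2,2) = 30.
Using main diagonal: 30 + 33 + ? → (1,1) = 90 − 63 = 27.
Anti-diagonal must total 90; the given cells sum to 69, so (1,3) = 21.
Column 1 must total 90; the given cells sum to 66, so (2,1) = 24.
From column 3, 90 − (21 + 33) gives (2,3) = 36.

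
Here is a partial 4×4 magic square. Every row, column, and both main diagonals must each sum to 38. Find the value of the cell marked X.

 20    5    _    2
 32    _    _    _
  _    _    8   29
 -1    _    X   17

Row 1 must total 38; the given cells sum to 27, so (1,3) = 11.
The remaining cell in column 1 is (3,1) = 38 − 51 = -13.
From column 4, 38 − (2 + 29 + 17) gives (2,4) = -10.
From main diagonal, 38 − (20 + 8 + 17) gives (2,2) = -7.
From row 2, 38 − (32 + (-7) + (-10)) gives (2,3) = 23.
Row 3 must total 38; the given cells sum to 24, so (3,2) = 14.
Using column 2: 5 + (-7) + 14 + ? → (4,2) = 38 − 12 = 26.
The remaining cell in column 3 is (4,3) = 38 − 42 = -4.

-4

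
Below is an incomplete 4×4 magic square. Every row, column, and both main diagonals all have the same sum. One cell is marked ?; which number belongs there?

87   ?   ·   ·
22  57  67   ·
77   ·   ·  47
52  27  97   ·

Column 1 is complete and sums to 238; that is the magic constant.
Row 2 needs 238; the known cells sum to 146, so (2,4) = 92.
The remaining cell in row 4 is (4,4) = 238 − 176 = 62.
The remaining cell in column 4 is (1,4) = 238 − 201 = 37.
Main diagonal must total 238; the given cells sum to 206, so (3,3) = 32.
Anti-diagonal must total 238; the given cells sum to 156, so (3,2) = 82.
Column 2: 57 + 82 + 27 + ? = 238, so (1,2) = 72.

72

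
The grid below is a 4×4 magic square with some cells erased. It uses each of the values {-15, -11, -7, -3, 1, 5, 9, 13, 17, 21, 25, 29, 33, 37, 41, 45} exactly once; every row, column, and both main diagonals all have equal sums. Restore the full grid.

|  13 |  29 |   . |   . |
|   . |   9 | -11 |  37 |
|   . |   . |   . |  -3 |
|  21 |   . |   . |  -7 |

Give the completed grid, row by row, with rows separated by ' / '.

13 29 -15 33 / 25 9 -11 37 / 1 17 45 -3 / 21 5 41 -7

The 16 entries sum to 240, so each line sums to 240/4 = 60.
Using row 2: 9 + (-11) + 37 + ? → (2,1) = 60 − 35 = 25.
Column 1: 13 + 25 + 21 + ? = 60, so (3,1) = 1.
Using column 4: 37 + (-3) + (-7) + ? → (1,4) = 60 − 27 = 33.
Using main diagonal: 13 + 9 + (-7) + ? → (3,3) = 60 − 15 = 45.
Using anti-diagonal: 33 + (-11) + 21 + ? → (3,2) = 60 − 43 = 17.
The remaining cell in row 1 is (1,3) = 60 − 75 = -15.
From column 2, 60 − (29 + 9 + 17) gives (4,2) = 5.
Column 3 must total 60; the given cells sum to 19, so (4,3) = 41.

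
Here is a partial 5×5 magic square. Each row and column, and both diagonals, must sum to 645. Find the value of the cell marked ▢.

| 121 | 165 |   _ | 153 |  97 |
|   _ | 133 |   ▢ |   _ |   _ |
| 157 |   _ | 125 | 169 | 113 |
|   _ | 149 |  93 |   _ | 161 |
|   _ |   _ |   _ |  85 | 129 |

177

Row 1: 121 + 165 + 153 + 97 + ? = 645, so (1,3) = 109.
Row 3 must total 645; the given cells sum to 564, so (3,2) = 81.
Using column 2: 165 + 133 + 81 + 149 + ? → (5,2) = 645 − 528 = 117.
Using column 5: 97 + 113 + 161 + 129 + ? → (2,5) = 645 − 500 = 145.
Main diagonal needs 645; the known cells sum to 508, so (4,4) = 137.
Row 4 needs 645; the known cells sum to 540, so (4,1) = 105.
Using column 4: 153 + 169 + 137 + 85 + ? → (2,4) = 645 − 544 = 101.
From anti-diagonal, 645 − (97 + 101 + 125 + 149) gives (5,1) = 173.
From row 5, 645 − (173 + 117 + 85 + 129) gives (5,3) = 141.
Column 1 needs 645; the known cells sum to 556, so (2,1) = 89.
Column 3 must total 645; the given cells sum to 468, so (2,3) = 177.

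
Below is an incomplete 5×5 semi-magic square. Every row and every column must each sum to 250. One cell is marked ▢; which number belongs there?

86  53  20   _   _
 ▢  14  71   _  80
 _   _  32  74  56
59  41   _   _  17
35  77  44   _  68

The remaining cell in row 5 is (5,4) = 250 − 224 = 26.
Column 2 must total 250; the given cells sum to 185, so (3,2) = 65.
Column 3: 20 + 71 + 32 + 44 + ? = 250, so (4,3) = 83.
From column 5, 250 − (80 + 56 + 17 + 68) gives (1,5) = 29.
From row 1, 250 − (86 + 53 + 20 + 29) gives (1,4) = 62.
Row 3 needs 250; the known cells sum to 227, so (3,1) = 23.
Row 4 needs 250; the known cells sum to 200, so (4,4) = 50.
Column 1 needs 250; the known cells sum to 203, so (2,1) = 47.

47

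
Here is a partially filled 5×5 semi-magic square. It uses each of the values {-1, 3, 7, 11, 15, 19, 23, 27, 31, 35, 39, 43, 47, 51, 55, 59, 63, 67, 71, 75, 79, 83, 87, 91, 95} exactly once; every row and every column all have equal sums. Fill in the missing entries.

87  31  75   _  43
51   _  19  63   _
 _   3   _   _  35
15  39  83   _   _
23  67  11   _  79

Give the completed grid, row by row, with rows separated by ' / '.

87 31 75 -1 43 / 51 95 19 63 7 / 59 3 47 91 35 / 15 39 83 27 71 / 23 67 11 55 79

The 25 entries sum to 1175, so each line sums to 1175/5 = 235.
Row 1 must total 235; the given cells sum to 236, so (1,4) = -1.
Row 5 needs 235; the known cells sum to 180, so (5,4) = 55.
Column 1: 87 + 51 + 15 + 23 + ? = 235, so (3,1) = 59.
The remaining cell in column 2 is (2,2) = 235 − 140 = 95.
From column 3, 235 − (75 + 19 + 83 + 11) gives (3,3) = 47.
Row 2 needs 235; the known cells sum to 228, so (2,5) = 7.
From row 3, 235 − (59 + 3 + 47 + 35) gives (3,4) = 91.
Column 4: -1 + 63 + 91 + 55 + ? = 235, so (4,4) = 27.
Column 5 needs 235; the known cells sum to 164, so (4,5) = 71.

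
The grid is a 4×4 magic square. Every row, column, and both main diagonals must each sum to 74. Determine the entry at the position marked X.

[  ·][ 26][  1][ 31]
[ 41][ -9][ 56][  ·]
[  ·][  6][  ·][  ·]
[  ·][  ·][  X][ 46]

The remaining cell in row 1 is (1,1) = 74 − 58 = 16.
Row 2 must total 74; the given cells sum to 88, so (2,4) = -14.
Column 2: 26 + (-9) + 6 + ? = 74, so (4,2) = 51.
Using column 4: 31 + (-14) + 46 + ? → (3,4) = 74 − 63 = 11.
Main diagonal needs 74; the known cells sum to 53, so (3,3) = 21.
Anti-diagonal must total 74; the given cells sum to 93, so (4,1) = -19.
Row 3 needs 74; the known cells sum to 38, so (3,1) = 36.
Using row 4: -19 + 51 + 46 + ? → (4,3) = 74 − 78 = -4.

-4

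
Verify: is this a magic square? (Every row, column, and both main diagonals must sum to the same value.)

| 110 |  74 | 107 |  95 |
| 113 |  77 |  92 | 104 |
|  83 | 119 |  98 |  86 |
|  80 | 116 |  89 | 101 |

Yes

Row 1: 110 + 74 + 107 + 95 = 386.
Row 2: 113 + 77 + 92 + 104 = 386.
Row 3: 83 + 119 + 98 + 86 = 386.
Row 4: 80 + 116 + 89 + 101 = 386.
Column 1: 110 + 113 + 83 + 80 = 386.
Column 2: 74 + 77 + 119 + 116 = 386.
Column 3: 107 + 92 + 98 + 89 = 386.
Column 4: 95 + 104 + 86 + 101 = 386.
Main diagonal: 110 + 77 + 98 + 101 = 386.
Anti-diagonal: 95 + 92 + 119 + 80 = 386.
All lines sum to 386.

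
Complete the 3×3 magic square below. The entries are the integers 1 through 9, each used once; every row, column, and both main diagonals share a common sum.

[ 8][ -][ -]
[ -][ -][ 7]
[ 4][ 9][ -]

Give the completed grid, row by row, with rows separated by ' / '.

8 1 6 / 3 5 7 / 4 9 2

The entries are 1 through 9, which sum to 45, so each line sums to 45/3 = 15.
Row 3: 4 + 9 + ? = 15, so (3,3) = 2.
Using column 1: 8 + 4 + ? → (2,1) = 15 − 12 = 3.
The remaining cell in column 3 is (1,3) = 15 − 9 = 6.
Main diagonal: 8 + 2 + ? = 15, so (2,2) = 5.
Row 1 must total 15; the given cells sum to 14, so (1,2) = 1.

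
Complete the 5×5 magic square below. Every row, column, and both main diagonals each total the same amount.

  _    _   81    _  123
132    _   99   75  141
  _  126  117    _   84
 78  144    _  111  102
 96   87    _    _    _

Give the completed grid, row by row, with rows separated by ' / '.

Anti-diagonal is already complete: 123 + 75 + 117 + 144 + 96 = 555, so that is the magic constant.
The remaining cell in row 2 is (2,2) = 555 − 447 = 108.
The remaining cell in row 4 is (4,3) = 555 − 435 = 120.
The remaining cell in column 2 is (1,2) = 555 − 465 = 90.
Column 3 needs 555; the known cells sum to 417, so (5,3) = 138.
From column 5, 555 − (123 + 141 + 84 + 102) gives (5,5) = 105.
Main diagonal: 108 + 117 + 111 + 105 + ? = 555, so (1,1) = 114.
From row 1, 555 − (114 + 90 + 81 + 123) gives (1,4) = 147.
Row 5: 96 + 87 + 138 + 105 + ? = 555, so (5,4) = 129.
The remaining cell in column 1 is (3,1) = 555 − 420 = 135.
Using column 4: 147 + 75 + 111 + 129 + ? → (3,4) = 555 − 462 = 93.

114 90 81 147 123 / 132 108 99 75 141 / 135 126 117 93 84 / 78 144 120 111 102 / 96 87 138 129 105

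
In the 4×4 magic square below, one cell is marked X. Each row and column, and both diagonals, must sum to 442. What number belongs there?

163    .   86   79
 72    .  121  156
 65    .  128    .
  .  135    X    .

Row 1: 163 + 86 + 79 + ? = 442, so (1,2) = 114.
Row 2: 72 + 121 + 156 + ? = 442, so (2,2) = 93.
Column 1 needs 442; the known cells sum to 300, so (4,1) = 142.
Column 2 must total 442; the given cells sum to 342, so (3,2) = 100.
The remaining cell in column 3 is (4,3) = 442 − 335 = 107.

107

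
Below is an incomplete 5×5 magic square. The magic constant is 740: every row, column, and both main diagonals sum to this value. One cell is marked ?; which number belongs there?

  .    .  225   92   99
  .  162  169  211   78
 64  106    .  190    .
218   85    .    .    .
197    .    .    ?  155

113

Row 2 must total 740; the given cells sum to 620, so (2,1) = 120.
Column 1: 120 + 64 + 218 + 197 + ? = 740, so (1,1) = 141.
Anti-diagonal must total 740; the given cells sum to 592, so (3,3) = 148.
Using row 1: 141 + 225 + 92 + 99 + ? → (1,2) = 740 − 557 = 183.
Row 3 must total 740; the given cells sum to 508, so (3,5) = 232.
The remaining cell in column 2 is (5,2) = 740 − 536 = 204.
Using column 5: 99 + 78 + 232 + 155 + ? → (4,5) = 740 − 564 = 176.
Main diagonal needs 740; the known cells sum to 606, so (4,4) = 134.
The remaining cell in row 4 is (4,3) = 740 − 613 = 127.
Column 3 must total 740; the given cells sum to 669, so (5,3) = 71.
Column 4 must total 740; the given cells sum to 627, so (5,4) = 113.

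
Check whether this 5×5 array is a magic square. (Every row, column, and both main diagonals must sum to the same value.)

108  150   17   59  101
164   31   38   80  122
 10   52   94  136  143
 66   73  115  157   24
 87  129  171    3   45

Yes

Row 1: 108 + 150 + 17 + 59 + 101 = 435.
Row 2: 164 + 31 + 38 + 80 + 122 = 435.
Row 3: 10 + 52 + 94 + 136 + 143 = 435.
Row 4: 66 + 73 + 115 + 157 + 24 = 435.
Row 5: 87 + 129 + 171 + 3 + 45 = 435.
Column 1: 108 + 164 + 10 + 66 + 87 = 435.
Column 2: 150 + 31 + 52 + 73 + 129 = 435.
Column 3: 17 + 38 + 94 + 115 + 171 = 435.
Column 4: 59 + 80 + 136 + 157 + 3 = 435.
Column 5: 101 + 122 + 143 + 24 + 45 = 435.
Main diagonal: 108 + 31 + 94 + 157 + 45 = 435.
Anti-diagonal: 101 + 80 + 94 + 73 + 87 = 435.
All lines sum to 435.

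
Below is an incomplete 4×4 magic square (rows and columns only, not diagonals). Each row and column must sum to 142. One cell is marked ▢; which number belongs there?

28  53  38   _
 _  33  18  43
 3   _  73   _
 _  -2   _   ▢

The remaining cell in row 1 is (1,4) = 142 − 119 = 23.
From row 2, 142 − (33 + 18 + 43) gives (2,1) = 48.
Column 1: 28 + 48 + 3 + ? = 142, so (4,1) = 63.
The remaining cell in column 2 is (3,2) = 142 − 84 = 58.
Column 3 needs 142; the known cells sum to 129, so (4,3) = 13.
From row 3, 142 − (3 + 58 + 73) gives (3,4) = 8.
Row 4 must total 142; the given cells sum to 74, so (4,4) = 68.

68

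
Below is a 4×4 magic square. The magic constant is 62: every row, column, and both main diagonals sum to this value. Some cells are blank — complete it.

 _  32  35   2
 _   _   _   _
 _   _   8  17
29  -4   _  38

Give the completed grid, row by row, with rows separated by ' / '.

Using row 1: 32 + 35 + 2 + ? → (1,1) = 62 − 69 = -7.
From row 4, 62 − (29 + (-4) + 38) gives (4,3) = -1.
Column 3: 35 + 8 + (-1) + ? = 62, so (2,3) = 20.
From column 4, 62 − (2 + 17 + 38) gives (2,4) = 5.
The remaining cell in main diagonal is (2,2) = 62 − 39 = 23.
Using anti-diagonal: 2 + 20 + 29 + ? → (3,2) = 62 − 51 = 11.
Using row 2: 23 + 20 + 5 + ? → (2,1) = 62 − 48 = 14.
Row 3: 11 + 8 + 17 + ? = 62, so (3,1) = 26.

-7 32 35 2 / 14 23 20 5 / 26 11 8 17 / 29 -4 -1 38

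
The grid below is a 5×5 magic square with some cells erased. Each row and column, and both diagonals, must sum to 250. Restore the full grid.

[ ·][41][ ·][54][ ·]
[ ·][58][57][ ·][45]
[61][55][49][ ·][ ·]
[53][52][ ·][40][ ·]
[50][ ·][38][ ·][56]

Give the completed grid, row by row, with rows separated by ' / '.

The remaining cell in column 2 is (5,2) = 250 − 206 = 44.
From main diagonal, 250 − (58 + 49 + 40 + 56) gives (1,1) = 47.
From row 5, 250 − (50 + 44 + 38 + 56) gives (5,4) = 62.
Column 1 must total 250; the given cells sum to 211, so (2,1) = 39.
Row 2 must total 250; the given cells sum to 199, so (2,4) = 51.
Column 4: 54 + 51 + 40 + 62 + ? = 250, so (3,4) = 43.
Anti-diagonal must total 250; the given cells sum to 202, so (1,5) = 48.
Using row 1: 47 + 41 + 54 + 48 + ? → (1,3) = 250 − 190 = 60.
The remaining cell in row 3 is (3,5) = 250 − 208 = 42.
The remaining cell in column 3 is (4,3) = 250 − 204 = 46.
Using column 5: 48 + 45 + 42 + 56 + ? → (4,5) = 250 − 191 = 59.

47 41 60 54 48 / 39 58 57 51 45 / 61 55 49 43 42 / 53 52 46 40 59 / 50 44 38 62 56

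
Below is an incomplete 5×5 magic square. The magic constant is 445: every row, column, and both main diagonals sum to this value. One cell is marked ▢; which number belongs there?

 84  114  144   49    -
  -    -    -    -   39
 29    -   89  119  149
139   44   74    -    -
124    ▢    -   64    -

Row 1 must total 445; the given cells sum to 391, so (1,5) = 54.
Using row 3: 29 + 89 + 119 + 149 + ? → (3,2) = 445 − 386 = 59.
From column 1, 445 − (84 + 29 + 139 + 124) gives (2,1) = 69.
Anti-diagonal: 54 + 89 + 44 + 124 + ? = 445, so (2,4) = 134.
From column 4, 445 − (49 + 134 + 119 + 64) gives (4,4) = 79.
From row 4, 445 − (139 + 44 + 74 + 79) gives (4,5) = 109.
Column 5 needs 445; the known cells sum to 351, so (5,5) = 94.
Using main diagonal: 84 + 89 + 79 + 94 + ? → (2,2) = 445 − 346 = 99.
Using row 2: 69 + 99 + 134 + 39 + ? → (2,3) = 445 − 341 = 104.
Column 2 needs 445; the known cells sum to 316, so (5,2) = 129.

129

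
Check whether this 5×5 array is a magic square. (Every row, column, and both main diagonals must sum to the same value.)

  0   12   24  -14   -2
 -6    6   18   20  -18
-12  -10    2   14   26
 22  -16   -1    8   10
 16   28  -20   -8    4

Row 1: 0 + 12 + 24 + (-14) + (-2) = 20.
Row 2: -6 + 6 + 18 + 20 + (-18) = 20.
Row 3: -12 + (-10) + 2 + 14 + 26 = 20.
Row 4: 22 + (-16) + (-1) + 8 + 10 = 23.
Row 5: 16 + 28 + (-20) + (-8) + 4 = 20.
Column 1: 0 + (-6) + (-12) + 22 + 16 = 20.
Column 2: 12 + 6 + (-10) + (-16) + 28 = 20.
Column 3: 24 + 18 + 2 + (-1) + (-20) = 23.
Column 4: -14 + 20 + 14 + 8 + (-8) = 20.
Column 5: -2 + (-18) + 26 + 10 + 4 = 20.
Main diagonal: 0 + 6 + 2 + 8 + 4 = 20.
Anti-diagonal: -2 + 20 + 2 + (-16) + 16 = 20.

No — row 4 sums to 23 but row 2 sums to 20.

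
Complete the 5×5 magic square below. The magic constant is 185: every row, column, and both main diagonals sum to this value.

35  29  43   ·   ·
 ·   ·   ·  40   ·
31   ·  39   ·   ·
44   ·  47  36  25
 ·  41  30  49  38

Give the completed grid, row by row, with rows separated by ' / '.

Row 4 must total 185; the given cells sum to 152, so (4,2) = 33.
Using row 5: 41 + 30 + 49 + 38 + ? → (5,1) = 185 − 158 = 27.
Using column 1: 35 + 31 + 44 + 27 + ? → (2,1) = 185 − 137 = 48.
From column 3, 185 − (43 + 39 + 47 + 30) gives (2,3) = 26.
Main diagonal needs 185; the known cells sum to 148, so (2,2) = 37.
Anti-diagonal must total 185; the given cells sum to 139, so (1,5) = 46.
Using row 1: 35 + 29 + 43 + 46 + ? → (1,4) = 185 − 153 = 32.
Using row 2: 48 + 37 + 26 + 40 + ? → (2,5) = 185 − 151 = 34.
From column 2, 185 − (29 + 37 + 33 + 41) gives (3,2) = 45.
Column 4 needs 185; the known cells sum to 157, so (3,4) = 28.
Column 5 must total 185; the given cells sum to 143, so (3,5) = 42.

35 29 43 32 46 / 48 37 26 40 34 / 31 45 39 28 42 / 44 33 47 36 25 / 27 41 30 49 38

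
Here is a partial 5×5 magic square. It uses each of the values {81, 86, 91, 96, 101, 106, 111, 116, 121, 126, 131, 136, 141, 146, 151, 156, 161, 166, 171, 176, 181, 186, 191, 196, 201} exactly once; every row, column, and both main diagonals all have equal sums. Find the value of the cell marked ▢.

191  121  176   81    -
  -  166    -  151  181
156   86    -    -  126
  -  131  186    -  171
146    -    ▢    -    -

The 25 entries sum to 3525, so each line sums to 3525/5 = 705.
From row 1, 705 − (191 + 121 + 176 + 81) gives (1,5) = 136.
Using column 2: 121 + 166 + 86 + 131 + ? → (5,2) = 705 − 504 = 201.
Using column 5: 136 + 181 + 126 + 171 + ? → (5,5) = 705 − 614 = 91.
The remaining cell in anti-diagonal is (3,3) = 705 − 564 = 141.
From row 3, 705 − (156 + 86 + 141 + 126) gives (3,4) = 196.
The remaining cell in main diagonal is (4,4) = 705 − 589 = 116.
From row 4, 705 − (131 + 186 + 116 + 171) gives (4,1) = 101.
Column 1: 191 + 156 + 101 + 146 + ? = 705, so (2,1) = 111.
The remaining cell in column 4 is (5,4) = 705 − 544 = 161.
Row 2 must total 705; the given cells sum to 609, so (2,3) = 96.
The remaining cell in row 5 is (5,3) = 705 − 599 = 106.

106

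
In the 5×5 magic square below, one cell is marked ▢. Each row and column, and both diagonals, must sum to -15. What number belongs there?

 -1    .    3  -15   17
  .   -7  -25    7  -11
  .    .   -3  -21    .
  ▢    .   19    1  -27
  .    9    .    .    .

Row 1 needs -15; the known cells sum to 4, so (1,2) = -19.
The remaining cell in row 2 is (2,1) = -15 − (-36) = 21.
Using column 3: 3 + (-25) + (-3) + 19 + ? → (5,3) = -15 − (-6) = -9.
From column 4, -15 − (-15 + 7 + (-21) + 1) gives (5,4) = 13.
From main diagonal, -15 − (-1 + (-7) + (-3) + 1) gives (5,5) = -5.
Row 5 must total -15; the given cells sum to 8, so (5,1) = -23.
Using column 5: 17 + (-11) + (-27) + (-5) + ? → (3,5) = -15 − (-26) = 11.
Anti-diagonal must total -15; the given cells sum to -2, so (4,2) = -13.
Row 4 must total -15; the given cells sum to -20, so (4,1) = 5.

5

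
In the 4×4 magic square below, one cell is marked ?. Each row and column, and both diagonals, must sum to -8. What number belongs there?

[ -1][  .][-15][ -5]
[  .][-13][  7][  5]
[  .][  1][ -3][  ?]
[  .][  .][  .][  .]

-17

Row 1 must total -8; the given cells sum to -21, so (1,2) = 13.
From row 2, -8 − (-13 + 7 + 5) gives (2,1) = -7.
Column 2: 13 + (-13) + 1 + ? = -8, so (4,2) = -9.
Column 3 must total -8; the given cells sum to -11, so (4,3) = 3.
Main diagonal needs -8; the known cells sum to -17, so (4,4) = 9.
Anti-diagonal needs -8; the known cells sum to 3, so (4,1) = -11.
Column 1 must total -8; the given cells sum to -19, so (3,1) = 11.
Column 4: -5 + 5 + 9 + ? = -8, so (3,4) = -17.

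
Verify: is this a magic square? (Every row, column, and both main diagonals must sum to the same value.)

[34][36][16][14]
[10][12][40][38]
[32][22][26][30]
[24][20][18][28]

No — row 1 sums to 100 but column 2 sums to 90.

Row 1: 34 + 36 + 16 + 14 = 100.
Row 2: 10 + 12 + 40 + 38 = 100.
Row 3: 32 + 22 + 26 + 30 = 110.
Row 4: 24 + 20 + 18 + 28 = 90.
Column 1: 34 + 10 + 32 + 24 = 100.
Column 2: 36 + 12 + 22 + 20 = 90.
Column 3: 16 + 40 + 26 + 18 = 100.
Column 4: 14 + 38 + 30 + 28 = 110.
Main diagonal: 34 + 12 + 26 + 28 = 100.
Anti-diagonal: 14 + 40 + 22 + 24 = 100.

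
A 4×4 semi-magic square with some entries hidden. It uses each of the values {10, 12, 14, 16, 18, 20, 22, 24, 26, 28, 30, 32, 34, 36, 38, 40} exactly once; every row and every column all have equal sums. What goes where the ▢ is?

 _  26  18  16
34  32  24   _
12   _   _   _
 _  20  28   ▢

38

The 16 entries sum to 400, so each line sums to 400/4 = 100.
Row 1 needs 100; the known cells sum to 60, so (1,1) = 40.
Row 2 needs 100; the known cells sum to 90, so (2,4) = 10.
From column 1, 100 − (40 + 34 + 12) gives (4,1) = 14.
Column 2 needs 100; the known cells sum to 78, so (3,2) = 22.
Column 3: 18 + 24 + 28 + ? = 100, so (3,3) = 30.
The remaining cell in row 3 is (3,4) = 100 − 64 = 36.
The remaining cell in row 4 is (4,4) = 100 − 62 = 38.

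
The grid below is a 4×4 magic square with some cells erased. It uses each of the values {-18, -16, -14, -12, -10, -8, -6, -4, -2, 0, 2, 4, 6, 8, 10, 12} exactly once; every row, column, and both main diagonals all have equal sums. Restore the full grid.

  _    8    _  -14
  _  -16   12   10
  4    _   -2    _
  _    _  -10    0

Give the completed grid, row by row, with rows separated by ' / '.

The 16 entries sum to -48, so each line sums to -48/4 = -12.
From row 2, -12 − (-16 + 12 + 10) gives (2,1) = -18.
Column 3 must total -12; the given cells sum to 0, so (1,3) = -12.
The remaining cell in column 4 is (3,4) = -12 − (-4) = -8.
From main diagonal, -12 − (-16 + (-2) + 0) gives (1,1) = 6.
Using row 3: 4 + (-2) + (-8) + ? → (3,2) = -12 − (-6) = -6.
Using column 1: 6 + (-18) + 4 + ? → (4,1) = -12 − (-8) = -4.
From column 2, -12 − (8 + (-16) + (-6)) gives (4,2) = 2.

6 8 -12 -14 / -18 -16 12 10 / 4 -6 -2 -8 / -4 2 -10 0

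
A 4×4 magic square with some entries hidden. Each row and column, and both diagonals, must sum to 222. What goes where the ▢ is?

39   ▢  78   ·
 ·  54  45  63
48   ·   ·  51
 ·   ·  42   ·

69

The remaining cell in row 2 is (2,1) = 222 − 162 = 60.
The remaining cell in column 1 is (4,1) = 222 − 147 = 75.
The remaining cell in column 3 is (3,3) = 222 − 165 = 57.
Using main diagonal: 39 + 54 + 57 + ? → (4,4) = 222 − 150 = 72.
Row 3 must total 222; the given cells sum to 156, so (3,2) = 66.
From row 4, 222 − (75 + 42 + 72) gives (4,2) = 33.
Column 2 must total 222; the given cells sum to 153, so (1,2) = 69.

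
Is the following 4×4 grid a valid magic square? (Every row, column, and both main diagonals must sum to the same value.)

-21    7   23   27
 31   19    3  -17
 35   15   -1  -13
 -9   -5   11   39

Yes

Row 1: -21 + 7 + 23 + 27 = 36.
Row 2: 31 + 19 + 3 + (-17) = 36.
Row 3: 35 + 15 + (-1) + (-13) = 36.
Row 4: -9 + (-5) + 11 + 39 = 36.
Column 1: -21 + 31 + 35 + (-9) = 36.
Column 2: 7 + 19 + 15 + (-5) = 36.
Column 3: 23 + 3 + (-1) + 11 = 36.
Column 4: 27 + (-17) + (-13) + 39 = 36.
Main diagonal: -21 + 19 + (-1) + 39 = 36.
Anti-diagonal: 27 + 3 + 15 + (-9) = 36.
All lines sum to 36.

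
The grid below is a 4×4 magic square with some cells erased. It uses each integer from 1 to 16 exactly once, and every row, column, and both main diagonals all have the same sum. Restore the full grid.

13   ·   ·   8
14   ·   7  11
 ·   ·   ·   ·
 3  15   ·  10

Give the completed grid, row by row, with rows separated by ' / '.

13 1 12 8 / 14 2 7 11 / 4 16 9 5 / 3 15 6 10

The entries are 1 through 16, which sum to 136, so each line sums to 136/4 = 34.
Row 2: 14 + 7 + 11 + ? = 34, so (2,2) = 2.
From row 4, 34 − (3 + 15 + 10) gives (4,3) = 6.
The remaining cell in column 1 is (3,1) = 34 − 30 = 4.
Using column 4: 8 + 11 + 10 + ? → (3,4) = 34 − 29 = 5.
Main diagonal must total 34; the given cells sum to 25, so (3,3) = 9.
Anti-diagonal needs 34; the known cells sum to 18, so (3,2) = 16.
The remaining cell in column 2 is (1,2) = 34 − 33 = 1.
From column 3, 34 − (7 + 9 + 6) gives (1,3) = 12.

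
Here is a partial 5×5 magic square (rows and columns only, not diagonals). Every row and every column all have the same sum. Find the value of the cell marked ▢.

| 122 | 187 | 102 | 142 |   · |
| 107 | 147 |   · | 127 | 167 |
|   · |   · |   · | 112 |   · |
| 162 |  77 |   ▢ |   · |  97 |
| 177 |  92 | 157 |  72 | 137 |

117

Row 5 is complete and sums to 635; that is the magic constant.
Row 1: 122 + 187 + 102 + 142 + ? = 635, so (1,5) = 82.
The remaining cell in row 2 is (2,3) = 635 − 548 = 87.
The remaining cell in column 1 is (3,1) = 635 − 568 = 67.
From column 2, 635 − (187 + 147 + 77 + 92) gives (3,2) = 132.
Column 4: 142 + 127 + 112 + 72 + ? = 635, so (4,4) = 182.
From column 5, 635 − (82 + 167 + 97 + 137) gives (3,5) = 152.
From row 3, 635 − (67 + 132 + 112 + 152) gives (3,3) = 172.
From row 4, 635 − (162 + 77 + 182 + 97) gives (4,3) = 117.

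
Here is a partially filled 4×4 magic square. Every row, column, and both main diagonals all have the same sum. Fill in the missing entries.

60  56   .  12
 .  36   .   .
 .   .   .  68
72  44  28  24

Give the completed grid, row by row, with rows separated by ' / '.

Row 4 is already complete: 72 + 44 + 28 + 24 = 168, so that is the magic constant.
Row 1 must total 168; the given cells sum to 128, so (1,3) = 40.
Column 2: 56 + 36 + 44 + ? = 168, so (3,2) = 32.
Using column 4: 12 + 68 + 24 + ? → (2,4) = 168 − 104 = 64.
Main diagonal needs 168; the known cells sum to 120, so (3,3) = 48.
Anti-diagonal must total 168; the given cells sum to 116, so (2,3) = 52.
The remaining cell in row 2 is (2,1) = 168 − 152 = 16.
From row 3, 168 − (32 + 48 + 68) gives (3,1) = 20.

60 56 40 12 / 16 36 52 64 / 20 32 48 68 / 72 44 28 24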